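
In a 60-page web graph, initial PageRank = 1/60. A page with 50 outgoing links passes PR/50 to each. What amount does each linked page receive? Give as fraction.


Initial PR = 1/60 = 1/60
Outlinks = 50
Contribution per link = PR / outlinks
= 1/60 / 50
= 1/3000

1/3000


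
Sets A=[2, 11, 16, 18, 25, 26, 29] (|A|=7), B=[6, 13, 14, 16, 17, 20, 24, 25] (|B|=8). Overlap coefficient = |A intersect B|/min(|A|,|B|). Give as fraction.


A intersect B = [16, 25]
|A intersect B| = 2
min(|A|, |B|) = min(7, 8) = 7
Overlap = 2 / 7 = 2/7

2/7


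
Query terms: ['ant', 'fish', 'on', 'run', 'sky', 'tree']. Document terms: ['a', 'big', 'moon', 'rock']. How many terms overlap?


Query terms: ['ant', 'fish', 'on', 'run', 'sky', 'tree']
Document terms: ['a', 'big', 'moon', 'rock']
Common terms: []
Overlap count = 0

0


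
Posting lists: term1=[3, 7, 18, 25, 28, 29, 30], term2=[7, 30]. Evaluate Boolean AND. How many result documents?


Boolean AND: find intersection of posting lists
term1 docs: [3, 7, 18, 25, 28, 29, 30]
term2 docs: [7, 30]
Intersection: [7, 30]
|intersection| = 2

2


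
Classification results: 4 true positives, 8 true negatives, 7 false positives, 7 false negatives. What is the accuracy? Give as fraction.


Accuracy = (TP + TN) / (TP + TN + FP + FN)
TP + TN = 4 + 8 = 12
Total = 4 + 8 + 7 + 7 = 26
Accuracy = 12 / 26 = 6/13

6/13


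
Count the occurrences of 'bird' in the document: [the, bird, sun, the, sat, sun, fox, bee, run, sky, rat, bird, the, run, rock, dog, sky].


Document has 17 words
Scanning for 'bird':
Found at positions: [1, 11]
Count = 2

2


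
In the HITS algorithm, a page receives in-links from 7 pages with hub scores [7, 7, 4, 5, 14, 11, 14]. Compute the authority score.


Authority = sum of hub scores of in-linkers
In-link 1: hub score = 7
In-link 2: hub score = 7
In-link 3: hub score = 4
In-link 4: hub score = 5
In-link 5: hub score = 14
In-link 6: hub score = 11
In-link 7: hub score = 14
Authority = 7 + 7 + 4 + 5 + 14 + 11 + 14 = 62

62


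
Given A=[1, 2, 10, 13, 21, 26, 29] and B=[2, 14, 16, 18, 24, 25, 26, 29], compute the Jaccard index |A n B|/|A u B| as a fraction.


A intersect B = [2, 26, 29]
|A intersect B| = 3
A union B = [1, 2, 10, 13, 14, 16, 18, 21, 24, 25, 26, 29]
|A union B| = 12
Jaccard = 3/12 = 1/4

1/4


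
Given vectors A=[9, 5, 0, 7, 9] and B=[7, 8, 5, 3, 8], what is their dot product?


Dot product = sum of element-wise products
A[0]*B[0] = 9*7 = 63
A[1]*B[1] = 5*8 = 40
A[2]*B[2] = 0*5 = 0
A[3]*B[3] = 7*3 = 21
A[4]*B[4] = 9*8 = 72
Sum = 63 + 40 + 0 + 21 + 72 = 196

196


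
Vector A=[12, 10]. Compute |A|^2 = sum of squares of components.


|A|^2 = sum of squared components
A[0]^2 = 12^2 = 144
A[1]^2 = 10^2 = 100
Sum = 144 + 100 = 244

244


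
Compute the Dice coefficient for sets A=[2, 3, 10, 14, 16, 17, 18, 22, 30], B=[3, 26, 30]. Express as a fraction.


A intersect B = [3, 30]
|A intersect B| = 2
|A| = 9, |B| = 3
Dice = 2*2 / (9+3)
= 4 / 12 = 1/3

1/3


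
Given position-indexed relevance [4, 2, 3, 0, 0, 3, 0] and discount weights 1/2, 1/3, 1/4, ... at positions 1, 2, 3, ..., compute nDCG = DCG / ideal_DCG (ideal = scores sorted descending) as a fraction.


Position discount weights w_i = 1/(i+1) for i=1..7:
Weights = [1/2, 1/3, 1/4, 1/5, 1/6, 1/7, 1/8]
Actual relevance: [4, 2, 3, 0, 0, 3, 0]
DCG = 4/2 + 2/3 + 3/4 + 0/5 + 0/6 + 3/7 + 0/8 = 323/84
Ideal relevance (sorted desc): [4, 3, 3, 2, 0, 0, 0]
Ideal DCG = 4/2 + 3/3 + 3/4 + 2/5 + 0/6 + 0/7 + 0/8 = 83/20
nDCG = DCG / ideal_DCG = 323/84 / 83/20 = 1615/1743

1615/1743


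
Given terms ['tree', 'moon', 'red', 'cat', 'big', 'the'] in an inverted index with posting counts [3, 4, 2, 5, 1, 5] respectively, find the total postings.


Summing posting list sizes:
'tree': 3 postings
'moon': 4 postings
'red': 2 postings
'cat': 5 postings
'big': 1 postings
'the': 5 postings
Total = 3 + 4 + 2 + 5 + 1 + 5 = 20

20


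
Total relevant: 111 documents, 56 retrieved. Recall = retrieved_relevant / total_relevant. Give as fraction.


Recall = retrieved_relevant / total_relevant
= 56 / 111
= 56 / (56 + 55)
= 56/111

56/111


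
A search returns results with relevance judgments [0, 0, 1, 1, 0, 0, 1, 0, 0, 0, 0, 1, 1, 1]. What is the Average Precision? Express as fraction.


Computing P@k for each relevant position:
Position 1: not relevant
Position 2: not relevant
Position 3: relevant, P@3 = 1/3 = 1/3
Position 4: relevant, P@4 = 2/4 = 1/2
Position 5: not relevant
Position 6: not relevant
Position 7: relevant, P@7 = 3/7 = 3/7
Position 8: not relevant
Position 9: not relevant
Position 10: not relevant
Position 11: not relevant
Position 12: relevant, P@12 = 4/12 = 1/3
Position 13: relevant, P@13 = 5/13 = 5/13
Position 14: relevant, P@14 = 6/14 = 3/7
Sum of P@k = 1/3 + 1/2 + 3/7 + 1/3 + 5/13 + 3/7 = 1315/546
AP = 1315/546 / 6 = 1315/3276

1315/3276


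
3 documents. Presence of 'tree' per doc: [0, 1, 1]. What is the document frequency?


Checking each document for 'tree':
Doc 1: absent
Doc 2: present
Doc 3: present
df = sum of presences = 0 + 1 + 1 = 2

2


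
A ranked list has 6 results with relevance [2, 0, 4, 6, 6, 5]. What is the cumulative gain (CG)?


Cumulative Gain = sum of relevance scores
Position 1: rel=2, running sum=2
Position 2: rel=0, running sum=2
Position 3: rel=4, running sum=6
Position 4: rel=6, running sum=12
Position 5: rel=6, running sum=18
Position 6: rel=5, running sum=23
CG = 23

23


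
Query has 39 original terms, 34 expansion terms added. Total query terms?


Original terms: 39
Expansion terms: 34
Total = 39 + 34 = 73

73


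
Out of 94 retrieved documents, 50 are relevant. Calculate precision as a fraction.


Precision = relevant_retrieved / total_retrieved
= 50 / 94
= 50 / (50 + 44)
= 25/47

25/47


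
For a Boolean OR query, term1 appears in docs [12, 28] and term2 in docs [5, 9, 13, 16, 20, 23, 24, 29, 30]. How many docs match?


Boolean OR: find union of posting lists
term1 docs: [12, 28]
term2 docs: [5, 9, 13, 16, 20, 23, 24, 29, 30]
Union: [5, 9, 12, 13, 16, 20, 23, 24, 28, 29, 30]
|union| = 11

11


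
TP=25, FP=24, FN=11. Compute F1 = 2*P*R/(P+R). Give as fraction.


F1 = 2 * P * R / (P + R)
P = TP/(TP+FP) = 25/49 = 25/49
R = TP/(TP+FN) = 25/36 = 25/36
2 * P * R = 2 * 25/49 * 25/36 = 625/882
P + R = 25/49 + 25/36 = 2125/1764
F1 = 625/882 / 2125/1764 = 10/17

10/17


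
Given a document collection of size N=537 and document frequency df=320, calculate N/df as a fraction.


IDF ratio = N / df
= 537 / 320
= 537/320

537/320


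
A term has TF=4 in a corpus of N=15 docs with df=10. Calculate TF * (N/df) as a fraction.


TF * (N/df)
= 4 * (15/10)
= 4 * 3/2
= 6

6


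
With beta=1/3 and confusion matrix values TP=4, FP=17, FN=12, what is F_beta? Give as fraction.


P = TP/(TP+FP) = 4/21 = 4/21
R = TP/(TP+FN) = 4/16 = 1/4
beta^2 = 1/3^2 = 1/9
(1 + beta^2) = 10/9
Numerator = (1+beta^2)*P*R = 10/189
Denominator = beta^2*P + R = 4/189 + 1/4 = 205/756
F_beta = 8/41

8/41


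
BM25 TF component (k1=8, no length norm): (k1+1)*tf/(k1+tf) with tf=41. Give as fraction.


BM25 TF component = (k1+1)*tf / (k1+tf)
k1 = 8, tf = 41
Numerator = (8+1)*41 = 369
Denominator = 8 + 41 = 49
= 369/49 = 369/49

369/49


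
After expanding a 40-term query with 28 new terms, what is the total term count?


Original terms: 40
Expansion terms: 28
Total = 40 + 28 = 68

68


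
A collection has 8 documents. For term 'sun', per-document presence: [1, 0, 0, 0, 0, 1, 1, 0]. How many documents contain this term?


Checking each document for 'sun':
Doc 1: present
Doc 2: absent
Doc 3: absent
Doc 4: absent
Doc 5: absent
Doc 6: present
Doc 7: present
Doc 8: absent
df = sum of presences = 1 + 0 + 0 + 0 + 0 + 1 + 1 + 0 = 3

3


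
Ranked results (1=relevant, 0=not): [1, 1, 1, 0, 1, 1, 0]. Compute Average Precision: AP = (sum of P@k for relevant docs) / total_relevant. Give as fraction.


Computing P@k for each relevant position:
Position 1: relevant, P@1 = 1/1 = 1
Position 2: relevant, P@2 = 2/2 = 1
Position 3: relevant, P@3 = 3/3 = 1
Position 4: not relevant
Position 5: relevant, P@5 = 4/5 = 4/5
Position 6: relevant, P@6 = 5/6 = 5/6
Position 7: not relevant
Sum of P@k = 1 + 1 + 1 + 4/5 + 5/6 = 139/30
AP = 139/30 / 5 = 139/150

139/150


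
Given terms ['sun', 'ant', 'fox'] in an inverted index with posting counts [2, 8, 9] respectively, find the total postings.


Summing posting list sizes:
'sun': 2 postings
'ant': 8 postings
'fox': 9 postings
Total = 2 + 8 + 9 = 19

19


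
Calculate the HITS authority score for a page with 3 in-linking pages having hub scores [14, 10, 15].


Authority = sum of hub scores of in-linkers
In-link 1: hub score = 14
In-link 2: hub score = 10
In-link 3: hub score = 15
Authority = 14 + 10 + 15 = 39

39


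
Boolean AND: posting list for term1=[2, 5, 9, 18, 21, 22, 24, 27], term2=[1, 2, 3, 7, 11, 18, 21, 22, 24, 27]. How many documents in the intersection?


Boolean AND: find intersection of posting lists
term1 docs: [2, 5, 9, 18, 21, 22, 24, 27]
term2 docs: [1, 2, 3, 7, 11, 18, 21, 22, 24, 27]
Intersection: [2, 18, 21, 22, 24, 27]
|intersection| = 6

6


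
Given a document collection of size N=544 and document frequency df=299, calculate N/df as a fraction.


IDF ratio = N / df
= 544 / 299
= 544/299

544/299


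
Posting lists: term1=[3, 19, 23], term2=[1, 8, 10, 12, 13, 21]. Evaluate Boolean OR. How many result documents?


Boolean OR: find union of posting lists
term1 docs: [3, 19, 23]
term2 docs: [1, 8, 10, 12, 13, 21]
Union: [1, 3, 8, 10, 12, 13, 19, 21, 23]
|union| = 9

9


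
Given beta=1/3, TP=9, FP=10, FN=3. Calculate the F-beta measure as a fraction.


P = TP/(TP+FP) = 9/19 = 9/19
R = TP/(TP+FN) = 9/12 = 3/4
beta^2 = 1/3^2 = 1/9
(1 + beta^2) = 10/9
Numerator = (1+beta^2)*P*R = 15/38
Denominator = beta^2*P + R = 1/19 + 3/4 = 61/76
F_beta = 30/61

30/61


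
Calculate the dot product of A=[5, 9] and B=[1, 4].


Dot product = sum of element-wise products
A[0]*B[0] = 5*1 = 5
A[1]*B[1] = 9*4 = 36
Sum = 5 + 36 = 41

41


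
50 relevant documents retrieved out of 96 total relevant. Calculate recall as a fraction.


Recall = retrieved_relevant / total_relevant
= 50 / 96
= 50 / (50 + 46)
= 25/48

25/48


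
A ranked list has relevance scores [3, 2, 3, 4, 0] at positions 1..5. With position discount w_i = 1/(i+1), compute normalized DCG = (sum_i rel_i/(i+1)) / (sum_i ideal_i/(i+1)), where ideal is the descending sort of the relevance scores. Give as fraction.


Position discount weights w_i = 1/(i+1) for i=1..5:
Weights = [1/2, 1/3, 1/4, 1/5, 1/6]
Actual relevance: [3, 2, 3, 4, 0]
DCG = 3/2 + 2/3 + 3/4 + 4/5 + 0/6 = 223/60
Ideal relevance (sorted desc): [4, 3, 3, 2, 0]
Ideal DCG = 4/2 + 3/3 + 3/4 + 2/5 + 0/6 = 83/20
nDCG = DCG / ideal_DCG = 223/60 / 83/20 = 223/249

223/249


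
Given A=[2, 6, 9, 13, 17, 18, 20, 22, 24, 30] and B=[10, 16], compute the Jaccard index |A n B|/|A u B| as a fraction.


A intersect B = []
|A intersect B| = 0
A union B = [2, 6, 9, 10, 13, 16, 17, 18, 20, 22, 24, 30]
|A union B| = 12
Jaccard = 0/12 = 0

0


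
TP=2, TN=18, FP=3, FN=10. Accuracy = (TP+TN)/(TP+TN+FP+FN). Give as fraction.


Accuracy = (TP + TN) / (TP + TN + FP + FN)
TP + TN = 2 + 18 = 20
Total = 2 + 18 + 3 + 10 = 33
Accuracy = 20 / 33 = 20/33

20/33


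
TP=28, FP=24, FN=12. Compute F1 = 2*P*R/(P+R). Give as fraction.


F1 = 2 * P * R / (P + R)
P = TP/(TP+FP) = 28/52 = 7/13
R = TP/(TP+FN) = 28/40 = 7/10
2 * P * R = 2 * 7/13 * 7/10 = 49/65
P + R = 7/13 + 7/10 = 161/130
F1 = 49/65 / 161/130 = 14/23

14/23


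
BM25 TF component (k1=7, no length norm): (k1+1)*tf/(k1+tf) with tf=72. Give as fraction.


BM25 TF component = (k1+1)*tf / (k1+tf)
k1 = 7, tf = 72
Numerator = (7+1)*72 = 576
Denominator = 7 + 72 = 79
= 576/79 = 576/79

576/79


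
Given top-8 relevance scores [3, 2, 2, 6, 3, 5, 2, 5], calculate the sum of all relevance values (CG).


Cumulative Gain = sum of relevance scores
Position 1: rel=3, running sum=3
Position 2: rel=2, running sum=5
Position 3: rel=2, running sum=7
Position 4: rel=6, running sum=13
Position 5: rel=3, running sum=16
Position 6: rel=5, running sum=21
Position 7: rel=2, running sum=23
Position 8: rel=5, running sum=28
CG = 28

28


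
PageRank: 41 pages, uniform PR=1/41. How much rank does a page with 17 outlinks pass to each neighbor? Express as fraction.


Initial PR = 1/41 = 1/41
Outlinks = 17
Contribution per link = PR / outlinks
= 1/41 / 17
= 1/697

1/697


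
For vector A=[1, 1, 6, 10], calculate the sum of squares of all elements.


|A|^2 = sum of squared components
A[0]^2 = 1^2 = 1
A[1]^2 = 1^2 = 1
A[2]^2 = 6^2 = 36
A[3]^2 = 10^2 = 100
Sum = 1 + 1 + 36 + 100 = 138

138


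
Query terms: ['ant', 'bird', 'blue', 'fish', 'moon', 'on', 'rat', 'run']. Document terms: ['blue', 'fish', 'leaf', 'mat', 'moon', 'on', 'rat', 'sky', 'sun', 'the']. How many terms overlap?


Query terms: ['ant', 'bird', 'blue', 'fish', 'moon', 'on', 'rat', 'run']
Document terms: ['blue', 'fish', 'leaf', 'mat', 'moon', 'on', 'rat', 'sky', 'sun', 'the']
Common terms: ['blue', 'fish', 'moon', 'on', 'rat']
Overlap count = 5

5


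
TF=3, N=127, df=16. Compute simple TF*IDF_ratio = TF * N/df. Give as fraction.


TF * (N/df)
= 3 * (127/16)
= 3 * 127/16
= 381/16

381/16


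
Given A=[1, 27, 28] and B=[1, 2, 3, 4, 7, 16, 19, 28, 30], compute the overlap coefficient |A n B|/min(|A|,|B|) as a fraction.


A intersect B = [1, 28]
|A intersect B| = 2
min(|A|, |B|) = min(3, 9) = 3
Overlap = 2 / 3 = 2/3

2/3


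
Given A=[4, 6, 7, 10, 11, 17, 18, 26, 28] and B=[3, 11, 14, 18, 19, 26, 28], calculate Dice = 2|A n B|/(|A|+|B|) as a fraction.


A intersect B = [11, 18, 26, 28]
|A intersect B| = 4
|A| = 9, |B| = 7
Dice = 2*4 / (9+7)
= 8 / 16 = 1/2

1/2


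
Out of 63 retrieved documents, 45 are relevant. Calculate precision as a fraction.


Precision = relevant_retrieved / total_retrieved
= 45 / 63
= 45 / (45 + 18)
= 5/7

5/7


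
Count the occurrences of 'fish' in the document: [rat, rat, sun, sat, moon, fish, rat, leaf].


Document has 8 words
Scanning for 'fish':
Found at positions: [5]
Count = 1

1


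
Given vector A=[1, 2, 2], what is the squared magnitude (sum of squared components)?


|A|^2 = sum of squared components
A[0]^2 = 1^2 = 1
A[1]^2 = 2^2 = 4
A[2]^2 = 2^2 = 4
Sum = 1 + 4 + 4 = 9

9


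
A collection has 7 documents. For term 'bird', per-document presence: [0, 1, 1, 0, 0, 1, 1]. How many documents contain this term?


Checking each document for 'bird':
Doc 1: absent
Doc 2: present
Doc 3: present
Doc 4: absent
Doc 5: absent
Doc 6: present
Doc 7: present
df = sum of presences = 0 + 1 + 1 + 0 + 0 + 1 + 1 = 4

4


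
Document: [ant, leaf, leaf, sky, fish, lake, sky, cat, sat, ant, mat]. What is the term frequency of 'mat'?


Document has 11 words
Scanning for 'mat':
Found at positions: [10]
Count = 1

1


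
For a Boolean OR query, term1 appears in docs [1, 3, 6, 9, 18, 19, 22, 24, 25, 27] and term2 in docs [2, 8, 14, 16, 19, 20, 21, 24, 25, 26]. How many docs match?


Boolean OR: find union of posting lists
term1 docs: [1, 3, 6, 9, 18, 19, 22, 24, 25, 27]
term2 docs: [2, 8, 14, 16, 19, 20, 21, 24, 25, 26]
Union: [1, 2, 3, 6, 8, 9, 14, 16, 18, 19, 20, 21, 22, 24, 25, 26, 27]
|union| = 17

17


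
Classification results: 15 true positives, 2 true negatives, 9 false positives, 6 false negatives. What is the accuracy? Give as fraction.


Accuracy = (TP + TN) / (TP + TN + FP + FN)
TP + TN = 15 + 2 = 17
Total = 15 + 2 + 9 + 6 = 32
Accuracy = 17 / 32 = 17/32

17/32


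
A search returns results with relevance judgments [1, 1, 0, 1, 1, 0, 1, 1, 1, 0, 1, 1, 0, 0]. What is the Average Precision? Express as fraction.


Computing P@k for each relevant position:
Position 1: relevant, P@1 = 1/1 = 1
Position 2: relevant, P@2 = 2/2 = 1
Position 3: not relevant
Position 4: relevant, P@4 = 3/4 = 3/4
Position 5: relevant, P@5 = 4/5 = 4/5
Position 6: not relevant
Position 7: relevant, P@7 = 5/7 = 5/7
Position 8: relevant, P@8 = 6/8 = 3/4
Position 9: relevant, P@9 = 7/9 = 7/9
Position 10: not relevant
Position 11: relevant, P@11 = 8/11 = 8/11
Position 12: relevant, P@12 = 9/12 = 3/4
Position 13: not relevant
Position 14: not relevant
Sum of P@k = 1 + 1 + 3/4 + 4/5 + 5/7 + 3/4 + 7/9 + 8/11 + 3/4 = 100753/13860
AP = 100753/13860 / 9 = 100753/124740

100753/124740


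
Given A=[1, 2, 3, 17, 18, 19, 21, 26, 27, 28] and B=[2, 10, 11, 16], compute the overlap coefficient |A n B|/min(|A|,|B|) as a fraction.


A intersect B = [2]
|A intersect B| = 1
min(|A|, |B|) = min(10, 4) = 4
Overlap = 1 / 4 = 1/4

1/4


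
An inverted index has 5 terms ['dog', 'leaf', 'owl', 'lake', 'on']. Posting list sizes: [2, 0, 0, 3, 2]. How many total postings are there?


Summing posting list sizes:
'dog': 2 postings
'leaf': 0 postings
'owl': 0 postings
'lake': 3 postings
'on': 2 postings
Total = 2 + 0 + 0 + 3 + 2 = 7

7


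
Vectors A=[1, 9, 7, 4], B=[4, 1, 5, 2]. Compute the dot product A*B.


Dot product = sum of element-wise products
A[0]*B[0] = 1*4 = 4
A[1]*B[1] = 9*1 = 9
A[2]*B[2] = 7*5 = 35
A[3]*B[3] = 4*2 = 8
Sum = 4 + 9 + 35 + 8 = 56

56


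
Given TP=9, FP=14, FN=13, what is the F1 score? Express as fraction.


F1 = 2 * P * R / (P + R)
P = TP/(TP+FP) = 9/23 = 9/23
R = TP/(TP+FN) = 9/22 = 9/22
2 * P * R = 2 * 9/23 * 9/22 = 81/253
P + R = 9/23 + 9/22 = 405/506
F1 = 81/253 / 405/506 = 2/5

2/5


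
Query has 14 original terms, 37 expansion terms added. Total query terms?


Original terms: 14
Expansion terms: 37
Total = 14 + 37 = 51

51


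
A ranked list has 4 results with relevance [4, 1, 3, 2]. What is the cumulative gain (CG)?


Cumulative Gain = sum of relevance scores
Position 1: rel=4, running sum=4
Position 2: rel=1, running sum=5
Position 3: rel=3, running sum=8
Position 4: rel=2, running sum=10
CG = 10

10


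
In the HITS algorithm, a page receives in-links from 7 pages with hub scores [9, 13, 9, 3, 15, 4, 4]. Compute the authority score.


Authority = sum of hub scores of in-linkers
In-link 1: hub score = 9
In-link 2: hub score = 13
In-link 3: hub score = 9
In-link 4: hub score = 3
In-link 5: hub score = 15
In-link 6: hub score = 4
In-link 7: hub score = 4
Authority = 9 + 13 + 9 + 3 + 15 + 4 + 4 = 57

57


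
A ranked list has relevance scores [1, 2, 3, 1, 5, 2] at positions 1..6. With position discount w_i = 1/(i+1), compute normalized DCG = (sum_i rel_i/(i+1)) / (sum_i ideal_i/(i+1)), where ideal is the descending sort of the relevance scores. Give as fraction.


Position discount weights w_i = 1/(i+1) for i=1..6:
Weights = [1/2, 1/3, 1/4, 1/5, 1/6, 1/7]
Actual relevance: [1, 2, 3, 1, 5, 2]
DCG = 1/2 + 2/3 + 3/4 + 1/5 + 5/6 + 2/7 = 453/140
Ideal relevance (sorted desc): [5, 3, 2, 2, 1, 1]
Ideal DCG = 5/2 + 3/3 + 2/4 + 2/5 + 1/6 + 1/7 = 989/210
nDCG = DCG / ideal_DCG = 453/140 / 989/210 = 1359/1978

1359/1978


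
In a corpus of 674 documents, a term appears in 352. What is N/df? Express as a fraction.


IDF ratio = N / df
= 674 / 352
= 337/176

337/176


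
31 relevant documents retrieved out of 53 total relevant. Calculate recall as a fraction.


Recall = retrieved_relevant / total_relevant
= 31 / 53
= 31 / (31 + 22)
= 31/53

31/53


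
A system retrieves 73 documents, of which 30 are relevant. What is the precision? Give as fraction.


Precision = relevant_retrieved / total_retrieved
= 30 / 73
= 30 / (30 + 43)
= 30/73

30/73


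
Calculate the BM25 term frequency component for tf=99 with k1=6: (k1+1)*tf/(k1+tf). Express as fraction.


BM25 TF component = (k1+1)*tf / (k1+tf)
k1 = 6, tf = 99
Numerator = (6+1)*99 = 693
Denominator = 6 + 99 = 105
= 693/105 = 33/5

33/5


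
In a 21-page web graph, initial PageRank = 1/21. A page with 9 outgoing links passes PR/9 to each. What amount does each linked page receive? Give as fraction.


Initial PR = 1/21 = 1/21
Outlinks = 9
Contribution per link = PR / outlinks
= 1/21 / 9
= 1/189

1/189


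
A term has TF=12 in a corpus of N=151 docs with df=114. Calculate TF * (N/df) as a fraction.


TF * (N/df)
= 12 * (151/114)
= 12 * 151/114
= 302/19

302/19


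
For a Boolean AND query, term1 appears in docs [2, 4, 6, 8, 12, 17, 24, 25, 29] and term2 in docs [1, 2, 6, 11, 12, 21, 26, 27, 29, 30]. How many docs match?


Boolean AND: find intersection of posting lists
term1 docs: [2, 4, 6, 8, 12, 17, 24, 25, 29]
term2 docs: [1, 2, 6, 11, 12, 21, 26, 27, 29, 30]
Intersection: [2, 6, 12, 29]
|intersection| = 4

4


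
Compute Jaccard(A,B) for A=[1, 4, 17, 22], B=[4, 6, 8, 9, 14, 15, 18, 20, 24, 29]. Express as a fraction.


A intersect B = [4]
|A intersect B| = 1
A union B = [1, 4, 6, 8, 9, 14, 15, 17, 18, 20, 22, 24, 29]
|A union B| = 13
Jaccard = 1/13 = 1/13

1/13


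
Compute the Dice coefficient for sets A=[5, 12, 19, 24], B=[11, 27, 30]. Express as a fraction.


A intersect B = []
|A intersect B| = 0
|A| = 4, |B| = 3
Dice = 2*0 / (4+3)
= 0 / 7 = 0

0


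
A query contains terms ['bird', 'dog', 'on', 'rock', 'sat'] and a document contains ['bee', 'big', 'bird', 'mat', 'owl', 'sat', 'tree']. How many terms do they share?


Query terms: ['bird', 'dog', 'on', 'rock', 'sat']
Document terms: ['bee', 'big', 'bird', 'mat', 'owl', 'sat', 'tree']
Common terms: ['bird', 'sat']
Overlap count = 2

2


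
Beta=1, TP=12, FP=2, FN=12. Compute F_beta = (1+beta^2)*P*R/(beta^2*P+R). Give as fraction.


P = TP/(TP+FP) = 12/14 = 6/7
R = TP/(TP+FN) = 12/24 = 1/2
beta^2 = 1^2 = 1
(1 + beta^2) = 2
Numerator = (1+beta^2)*P*R = 6/7
Denominator = beta^2*P + R = 6/7 + 1/2 = 19/14
F_beta = 12/19

12/19


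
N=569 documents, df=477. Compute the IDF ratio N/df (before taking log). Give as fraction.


IDF ratio = N / df
= 569 / 477
= 569/477

569/477


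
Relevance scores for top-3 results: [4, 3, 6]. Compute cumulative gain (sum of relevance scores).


Cumulative Gain = sum of relevance scores
Position 1: rel=4, running sum=4
Position 2: rel=3, running sum=7
Position 3: rel=6, running sum=13
CG = 13

13


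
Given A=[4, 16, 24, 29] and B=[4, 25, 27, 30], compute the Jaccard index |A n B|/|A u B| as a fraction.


A intersect B = [4]
|A intersect B| = 1
A union B = [4, 16, 24, 25, 27, 29, 30]
|A union B| = 7
Jaccard = 1/7 = 1/7

1/7


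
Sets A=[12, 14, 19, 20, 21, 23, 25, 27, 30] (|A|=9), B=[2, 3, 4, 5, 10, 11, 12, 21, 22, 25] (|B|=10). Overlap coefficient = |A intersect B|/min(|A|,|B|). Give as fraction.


A intersect B = [12, 21, 25]
|A intersect B| = 3
min(|A|, |B|) = min(9, 10) = 9
Overlap = 3 / 9 = 1/3

1/3


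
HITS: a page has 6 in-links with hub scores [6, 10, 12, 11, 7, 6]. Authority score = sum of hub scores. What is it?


Authority = sum of hub scores of in-linkers
In-link 1: hub score = 6
In-link 2: hub score = 10
In-link 3: hub score = 12
In-link 4: hub score = 11
In-link 5: hub score = 7
In-link 6: hub score = 6
Authority = 6 + 10 + 12 + 11 + 7 + 6 = 52

52


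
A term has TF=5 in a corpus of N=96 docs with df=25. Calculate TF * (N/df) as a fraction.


TF * (N/df)
= 5 * (96/25)
= 5 * 96/25
= 96/5

96/5


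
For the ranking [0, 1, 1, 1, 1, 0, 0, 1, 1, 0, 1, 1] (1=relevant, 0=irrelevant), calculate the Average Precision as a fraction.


Computing P@k for each relevant position:
Position 1: not relevant
Position 2: relevant, P@2 = 1/2 = 1/2
Position 3: relevant, P@3 = 2/3 = 2/3
Position 4: relevant, P@4 = 3/4 = 3/4
Position 5: relevant, P@5 = 4/5 = 4/5
Position 6: not relevant
Position 7: not relevant
Position 8: relevant, P@8 = 5/8 = 5/8
Position 9: relevant, P@9 = 6/9 = 2/3
Position 10: not relevant
Position 11: relevant, P@11 = 7/11 = 7/11
Position 12: relevant, P@12 = 8/12 = 2/3
Sum of P@k = 1/2 + 2/3 + 3/4 + 4/5 + 5/8 + 2/3 + 7/11 + 2/3 = 2337/440
AP = 2337/440 / 8 = 2337/3520

2337/3520


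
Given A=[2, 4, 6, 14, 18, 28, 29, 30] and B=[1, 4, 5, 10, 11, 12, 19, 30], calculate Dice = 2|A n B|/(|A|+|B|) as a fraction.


A intersect B = [4, 30]
|A intersect B| = 2
|A| = 8, |B| = 8
Dice = 2*2 / (8+8)
= 4 / 16 = 1/4

1/4


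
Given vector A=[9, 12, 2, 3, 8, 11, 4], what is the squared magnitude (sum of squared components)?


|A|^2 = sum of squared components
A[0]^2 = 9^2 = 81
A[1]^2 = 12^2 = 144
A[2]^2 = 2^2 = 4
A[3]^2 = 3^2 = 9
A[4]^2 = 8^2 = 64
A[5]^2 = 11^2 = 121
A[6]^2 = 4^2 = 16
Sum = 81 + 144 + 4 + 9 + 64 + 121 + 16 = 439

439


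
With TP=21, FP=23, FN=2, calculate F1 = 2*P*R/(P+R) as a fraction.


F1 = 2 * P * R / (P + R)
P = TP/(TP+FP) = 21/44 = 21/44
R = TP/(TP+FN) = 21/23 = 21/23
2 * P * R = 2 * 21/44 * 21/23 = 441/506
P + R = 21/44 + 21/23 = 1407/1012
F1 = 441/506 / 1407/1012 = 42/67

42/67


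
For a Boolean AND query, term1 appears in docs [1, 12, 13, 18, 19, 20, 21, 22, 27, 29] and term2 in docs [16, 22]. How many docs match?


Boolean AND: find intersection of posting lists
term1 docs: [1, 12, 13, 18, 19, 20, 21, 22, 27, 29]
term2 docs: [16, 22]
Intersection: [22]
|intersection| = 1

1


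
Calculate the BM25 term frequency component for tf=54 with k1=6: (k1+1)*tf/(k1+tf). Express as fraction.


BM25 TF component = (k1+1)*tf / (k1+tf)
k1 = 6, tf = 54
Numerator = (6+1)*54 = 378
Denominator = 6 + 54 = 60
= 378/60 = 63/10

63/10


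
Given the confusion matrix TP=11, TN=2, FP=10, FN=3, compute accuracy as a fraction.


Accuracy = (TP + TN) / (TP + TN + FP + FN)
TP + TN = 11 + 2 = 13
Total = 11 + 2 + 10 + 3 = 26
Accuracy = 13 / 26 = 1/2

1/2


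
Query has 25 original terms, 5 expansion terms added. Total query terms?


Original terms: 25
Expansion terms: 5
Total = 25 + 5 = 30

30


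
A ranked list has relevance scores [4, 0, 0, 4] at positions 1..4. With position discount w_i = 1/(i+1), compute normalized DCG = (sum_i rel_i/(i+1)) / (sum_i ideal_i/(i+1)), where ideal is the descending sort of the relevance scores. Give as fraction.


Position discount weights w_i = 1/(i+1) for i=1..4:
Weights = [1/2, 1/3, 1/4, 1/5]
Actual relevance: [4, 0, 0, 4]
DCG = 4/2 + 0/3 + 0/4 + 4/5 = 14/5
Ideal relevance (sorted desc): [4, 4, 0, 0]
Ideal DCG = 4/2 + 4/3 + 0/4 + 0/5 = 10/3
nDCG = DCG / ideal_DCG = 14/5 / 10/3 = 21/25

21/25


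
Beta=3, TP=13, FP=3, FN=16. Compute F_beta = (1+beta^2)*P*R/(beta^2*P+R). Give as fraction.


P = TP/(TP+FP) = 13/16 = 13/16
R = TP/(TP+FN) = 13/29 = 13/29
beta^2 = 3^2 = 9
(1 + beta^2) = 10
Numerator = (1+beta^2)*P*R = 845/232
Denominator = beta^2*P + R = 117/16 + 13/29 = 3601/464
F_beta = 130/277

130/277


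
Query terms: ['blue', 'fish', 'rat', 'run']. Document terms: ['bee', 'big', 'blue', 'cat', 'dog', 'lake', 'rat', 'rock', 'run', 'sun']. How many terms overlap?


Query terms: ['blue', 'fish', 'rat', 'run']
Document terms: ['bee', 'big', 'blue', 'cat', 'dog', 'lake', 'rat', 'rock', 'run', 'sun']
Common terms: ['blue', 'rat', 'run']
Overlap count = 3

3


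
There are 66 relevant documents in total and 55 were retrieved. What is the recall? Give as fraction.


Recall = retrieved_relevant / total_relevant
= 55 / 66
= 55 / (55 + 11)
= 5/6

5/6


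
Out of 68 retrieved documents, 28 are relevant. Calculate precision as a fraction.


Precision = relevant_retrieved / total_retrieved
= 28 / 68
= 28 / (28 + 40)
= 7/17

7/17


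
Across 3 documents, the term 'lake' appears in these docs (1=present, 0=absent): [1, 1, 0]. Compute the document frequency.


Checking each document for 'lake':
Doc 1: present
Doc 2: present
Doc 3: absent
df = sum of presences = 1 + 1 + 0 = 2

2


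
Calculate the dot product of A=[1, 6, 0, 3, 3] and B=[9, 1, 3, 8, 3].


Dot product = sum of element-wise products
A[0]*B[0] = 1*9 = 9
A[1]*B[1] = 6*1 = 6
A[2]*B[2] = 0*3 = 0
A[3]*B[3] = 3*8 = 24
A[4]*B[4] = 3*3 = 9
Sum = 9 + 6 + 0 + 24 + 9 = 48

48


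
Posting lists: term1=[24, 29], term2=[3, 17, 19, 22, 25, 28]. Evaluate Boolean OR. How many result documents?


Boolean OR: find union of posting lists
term1 docs: [24, 29]
term2 docs: [3, 17, 19, 22, 25, 28]
Union: [3, 17, 19, 22, 24, 25, 28, 29]
|union| = 8

8


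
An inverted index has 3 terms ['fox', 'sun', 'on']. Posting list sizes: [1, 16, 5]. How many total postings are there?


Summing posting list sizes:
'fox': 1 postings
'sun': 16 postings
'on': 5 postings
Total = 1 + 16 + 5 = 22

22


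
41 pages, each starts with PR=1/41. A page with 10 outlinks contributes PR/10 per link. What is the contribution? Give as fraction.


Initial PR = 1/41 = 1/41
Outlinks = 10
Contribution per link = PR / outlinks
= 1/41 / 10
= 1/410

1/410


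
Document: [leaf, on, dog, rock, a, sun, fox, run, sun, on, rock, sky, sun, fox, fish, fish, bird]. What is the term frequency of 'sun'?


Document has 17 words
Scanning for 'sun':
Found at positions: [5, 8, 12]
Count = 3

3


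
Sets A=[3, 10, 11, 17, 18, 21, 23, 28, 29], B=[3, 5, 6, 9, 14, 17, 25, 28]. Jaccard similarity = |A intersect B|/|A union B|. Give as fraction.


A intersect B = [3, 17, 28]
|A intersect B| = 3
A union B = [3, 5, 6, 9, 10, 11, 14, 17, 18, 21, 23, 25, 28, 29]
|A union B| = 14
Jaccard = 3/14 = 3/14

3/14


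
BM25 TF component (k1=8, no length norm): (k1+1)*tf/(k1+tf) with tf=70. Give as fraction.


BM25 TF component = (k1+1)*tf / (k1+tf)
k1 = 8, tf = 70
Numerator = (8+1)*70 = 630
Denominator = 8 + 70 = 78
= 630/78 = 105/13

105/13


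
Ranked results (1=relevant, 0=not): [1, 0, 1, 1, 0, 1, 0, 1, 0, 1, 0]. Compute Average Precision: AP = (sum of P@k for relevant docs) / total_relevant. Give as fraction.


Computing P@k for each relevant position:
Position 1: relevant, P@1 = 1/1 = 1
Position 2: not relevant
Position 3: relevant, P@3 = 2/3 = 2/3
Position 4: relevant, P@4 = 3/4 = 3/4
Position 5: not relevant
Position 6: relevant, P@6 = 4/6 = 2/3
Position 7: not relevant
Position 8: relevant, P@8 = 5/8 = 5/8
Position 9: not relevant
Position 10: relevant, P@10 = 6/10 = 3/5
Position 11: not relevant
Sum of P@k = 1 + 2/3 + 3/4 + 2/3 + 5/8 + 3/5 = 517/120
AP = 517/120 / 6 = 517/720

517/720


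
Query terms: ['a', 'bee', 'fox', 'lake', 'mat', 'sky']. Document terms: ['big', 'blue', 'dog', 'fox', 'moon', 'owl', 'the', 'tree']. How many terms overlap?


Query terms: ['a', 'bee', 'fox', 'lake', 'mat', 'sky']
Document terms: ['big', 'blue', 'dog', 'fox', 'moon', 'owl', 'the', 'tree']
Common terms: ['fox']
Overlap count = 1

1


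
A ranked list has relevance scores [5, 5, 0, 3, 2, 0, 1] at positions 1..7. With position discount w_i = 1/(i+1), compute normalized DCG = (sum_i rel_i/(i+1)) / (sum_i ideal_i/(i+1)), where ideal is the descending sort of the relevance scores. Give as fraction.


Position discount weights w_i = 1/(i+1) for i=1..7:
Weights = [1/2, 1/3, 1/4, 1/5, 1/6, 1/7, 1/8]
Actual relevance: [5, 5, 0, 3, 2, 0, 1]
DCG = 5/2 + 5/3 + 0/4 + 3/5 + 2/6 + 0/7 + 1/8 = 209/40
Ideal relevance (sorted desc): [5, 5, 3, 2, 1, 0, 0]
Ideal DCG = 5/2 + 5/3 + 3/4 + 2/5 + 1/6 + 0/7 + 0/8 = 329/60
nDCG = DCG / ideal_DCG = 209/40 / 329/60 = 627/658

627/658


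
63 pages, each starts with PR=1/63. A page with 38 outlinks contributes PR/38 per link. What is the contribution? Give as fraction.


Initial PR = 1/63 = 1/63
Outlinks = 38
Contribution per link = PR / outlinks
= 1/63 / 38
= 1/2394

1/2394


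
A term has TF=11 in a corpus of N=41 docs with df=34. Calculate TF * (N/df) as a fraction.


TF * (N/df)
= 11 * (41/34)
= 11 * 41/34
= 451/34

451/34


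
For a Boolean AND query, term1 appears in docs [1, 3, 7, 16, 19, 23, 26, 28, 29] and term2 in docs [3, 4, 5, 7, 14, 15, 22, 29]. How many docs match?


Boolean AND: find intersection of posting lists
term1 docs: [1, 3, 7, 16, 19, 23, 26, 28, 29]
term2 docs: [3, 4, 5, 7, 14, 15, 22, 29]
Intersection: [3, 7, 29]
|intersection| = 3

3


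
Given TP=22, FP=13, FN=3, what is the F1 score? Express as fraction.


F1 = 2 * P * R / (P + R)
P = TP/(TP+FP) = 22/35 = 22/35
R = TP/(TP+FN) = 22/25 = 22/25
2 * P * R = 2 * 22/35 * 22/25 = 968/875
P + R = 22/35 + 22/25 = 264/175
F1 = 968/875 / 264/175 = 11/15

11/15


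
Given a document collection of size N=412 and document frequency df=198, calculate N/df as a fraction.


IDF ratio = N / df
= 412 / 198
= 206/99

206/99


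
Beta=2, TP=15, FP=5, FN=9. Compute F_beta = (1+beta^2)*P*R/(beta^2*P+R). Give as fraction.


P = TP/(TP+FP) = 15/20 = 3/4
R = TP/(TP+FN) = 15/24 = 5/8
beta^2 = 2^2 = 4
(1 + beta^2) = 5
Numerator = (1+beta^2)*P*R = 75/32
Denominator = beta^2*P + R = 3 + 5/8 = 29/8
F_beta = 75/116

75/116


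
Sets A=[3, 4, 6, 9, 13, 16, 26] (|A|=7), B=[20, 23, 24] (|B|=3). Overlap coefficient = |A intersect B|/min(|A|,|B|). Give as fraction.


A intersect B = []
|A intersect B| = 0
min(|A|, |B|) = min(7, 3) = 3
Overlap = 0 / 3 = 0

0


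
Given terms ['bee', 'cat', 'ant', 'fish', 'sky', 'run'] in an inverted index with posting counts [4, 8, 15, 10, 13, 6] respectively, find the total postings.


Summing posting list sizes:
'bee': 4 postings
'cat': 8 postings
'ant': 15 postings
'fish': 10 postings
'sky': 13 postings
'run': 6 postings
Total = 4 + 8 + 15 + 10 + 13 + 6 = 56

56


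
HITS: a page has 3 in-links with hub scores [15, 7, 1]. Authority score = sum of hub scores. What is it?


Authority = sum of hub scores of in-linkers
In-link 1: hub score = 15
In-link 2: hub score = 7
In-link 3: hub score = 1
Authority = 15 + 7 + 1 = 23

23


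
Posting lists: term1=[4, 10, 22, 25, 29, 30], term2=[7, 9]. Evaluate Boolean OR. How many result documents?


Boolean OR: find union of posting lists
term1 docs: [4, 10, 22, 25, 29, 30]
term2 docs: [7, 9]
Union: [4, 7, 9, 10, 22, 25, 29, 30]
|union| = 8

8


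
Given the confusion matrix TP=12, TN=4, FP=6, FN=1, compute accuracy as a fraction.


Accuracy = (TP + TN) / (TP + TN + FP + FN)
TP + TN = 12 + 4 = 16
Total = 12 + 4 + 6 + 1 = 23
Accuracy = 16 / 23 = 16/23

16/23


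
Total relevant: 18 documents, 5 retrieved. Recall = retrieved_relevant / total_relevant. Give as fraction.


Recall = retrieved_relevant / total_relevant
= 5 / 18
= 5 / (5 + 13)
= 5/18

5/18


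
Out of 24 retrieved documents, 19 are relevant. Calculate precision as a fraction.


Precision = relevant_retrieved / total_retrieved
= 19 / 24
= 19 / (19 + 5)
= 19/24

19/24


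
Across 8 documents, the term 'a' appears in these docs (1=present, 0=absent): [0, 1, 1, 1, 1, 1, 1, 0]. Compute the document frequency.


Checking each document for 'a':
Doc 1: absent
Doc 2: present
Doc 3: present
Doc 4: present
Doc 5: present
Doc 6: present
Doc 7: present
Doc 8: absent
df = sum of presences = 0 + 1 + 1 + 1 + 1 + 1 + 1 + 0 = 6

6


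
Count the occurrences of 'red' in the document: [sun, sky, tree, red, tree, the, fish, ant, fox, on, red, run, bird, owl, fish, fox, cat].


Document has 17 words
Scanning for 'red':
Found at positions: [3, 10]
Count = 2

2


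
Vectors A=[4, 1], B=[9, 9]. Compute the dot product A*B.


Dot product = sum of element-wise products
A[0]*B[0] = 4*9 = 36
A[1]*B[1] = 1*9 = 9
Sum = 36 + 9 = 45

45


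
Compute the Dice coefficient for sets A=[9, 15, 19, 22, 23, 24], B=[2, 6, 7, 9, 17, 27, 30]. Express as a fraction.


A intersect B = [9]
|A intersect B| = 1
|A| = 6, |B| = 7
Dice = 2*1 / (6+7)
= 2 / 13 = 2/13

2/13


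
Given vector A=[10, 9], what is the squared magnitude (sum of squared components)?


|A|^2 = sum of squared components
A[0]^2 = 10^2 = 100
A[1]^2 = 9^2 = 81
Sum = 100 + 81 = 181

181


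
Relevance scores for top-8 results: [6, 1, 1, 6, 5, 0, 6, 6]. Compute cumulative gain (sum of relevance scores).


Cumulative Gain = sum of relevance scores
Position 1: rel=6, running sum=6
Position 2: rel=1, running sum=7
Position 3: rel=1, running sum=8
Position 4: rel=6, running sum=14
Position 5: rel=5, running sum=19
Position 6: rel=0, running sum=19
Position 7: rel=6, running sum=25
Position 8: rel=6, running sum=31
CG = 31

31


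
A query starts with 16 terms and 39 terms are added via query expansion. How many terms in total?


Original terms: 16
Expansion terms: 39
Total = 16 + 39 = 55

55


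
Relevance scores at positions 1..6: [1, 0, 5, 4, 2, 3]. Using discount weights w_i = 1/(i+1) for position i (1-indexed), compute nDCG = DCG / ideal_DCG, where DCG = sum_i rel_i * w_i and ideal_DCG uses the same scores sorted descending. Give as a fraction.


Position discount weights w_i = 1/(i+1) for i=1..6:
Weights = [1/2, 1/3, 1/4, 1/5, 1/6, 1/7]
Actual relevance: [1, 0, 5, 4, 2, 3]
DCG = 1/2 + 0/3 + 5/4 + 4/5 + 2/6 + 3/7 = 1391/420
Ideal relevance (sorted desc): [5, 4, 3, 2, 1, 0]
Ideal DCG = 5/2 + 4/3 + 3/4 + 2/5 + 1/6 + 0/7 = 103/20
nDCG = DCG / ideal_DCG = 1391/420 / 103/20 = 1391/2163

1391/2163


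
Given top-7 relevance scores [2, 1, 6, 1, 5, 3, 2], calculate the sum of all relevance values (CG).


Cumulative Gain = sum of relevance scores
Position 1: rel=2, running sum=2
Position 2: rel=1, running sum=3
Position 3: rel=6, running sum=9
Position 4: rel=1, running sum=10
Position 5: rel=5, running sum=15
Position 6: rel=3, running sum=18
Position 7: rel=2, running sum=20
CG = 20

20


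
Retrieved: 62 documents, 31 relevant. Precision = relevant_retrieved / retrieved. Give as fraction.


Precision = relevant_retrieved / total_retrieved
= 31 / 62
= 31 / (31 + 31)
= 1/2

1/2


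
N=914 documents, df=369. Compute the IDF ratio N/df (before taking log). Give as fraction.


IDF ratio = N / df
= 914 / 369
= 914/369

914/369


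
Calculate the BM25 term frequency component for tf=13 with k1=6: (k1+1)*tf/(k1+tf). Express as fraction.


BM25 TF component = (k1+1)*tf / (k1+tf)
k1 = 6, tf = 13
Numerator = (6+1)*13 = 91
Denominator = 6 + 13 = 19
= 91/19 = 91/19

91/19


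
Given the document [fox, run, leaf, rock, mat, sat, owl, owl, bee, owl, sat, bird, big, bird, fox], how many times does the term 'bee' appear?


Document has 15 words
Scanning for 'bee':
Found at positions: [8]
Count = 1

1


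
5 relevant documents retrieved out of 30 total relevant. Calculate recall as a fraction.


Recall = retrieved_relevant / total_relevant
= 5 / 30
= 5 / (5 + 25)
= 1/6

1/6


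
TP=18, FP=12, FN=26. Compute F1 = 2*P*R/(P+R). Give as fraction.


F1 = 2 * P * R / (P + R)
P = TP/(TP+FP) = 18/30 = 3/5
R = TP/(TP+FN) = 18/44 = 9/22
2 * P * R = 2 * 3/5 * 9/22 = 27/55
P + R = 3/5 + 9/22 = 111/110
F1 = 27/55 / 111/110 = 18/37

18/37


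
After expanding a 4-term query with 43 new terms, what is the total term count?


Original terms: 4
Expansion terms: 43
Total = 4 + 43 = 47

47


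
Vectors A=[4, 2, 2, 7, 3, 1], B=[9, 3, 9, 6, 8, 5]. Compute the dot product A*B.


Dot product = sum of element-wise products
A[0]*B[0] = 4*9 = 36
A[1]*B[1] = 2*3 = 6
A[2]*B[2] = 2*9 = 18
A[3]*B[3] = 7*6 = 42
A[4]*B[4] = 3*8 = 24
A[5]*B[5] = 1*5 = 5
Sum = 36 + 6 + 18 + 42 + 24 + 5 = 131

131


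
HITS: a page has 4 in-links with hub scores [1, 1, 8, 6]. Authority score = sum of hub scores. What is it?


Authority = sum of hub scores of in-linkers
In-link 1: hub score = 1
In-link 2: hub score = 1
In-link 3: hub score = 8
In-link 4: hub score = 6
Authority = 1 + 1 + 8 + 6 = 16

16


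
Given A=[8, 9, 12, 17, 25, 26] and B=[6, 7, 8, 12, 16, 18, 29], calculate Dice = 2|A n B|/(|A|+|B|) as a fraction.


A intersect B = [8, 12]
|A intersect B| = 2
|A| = 6, |B| = 7
Dice = 2*2 / (6+7)
= 4 / 13 = 4/13

4/13


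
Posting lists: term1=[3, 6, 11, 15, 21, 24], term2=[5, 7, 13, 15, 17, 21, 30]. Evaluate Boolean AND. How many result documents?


Boolean AND: find intersection of posting lists
term1 docs: [3, 6, 11, 15, 21, 24]
term2 docs: [5, 7, 13, 15, 17, 21, 30]
Intersection: [15, 21]
|intersection| = 2

2


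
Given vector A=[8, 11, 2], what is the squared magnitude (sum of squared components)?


|A|^2 = sum of squared components
A[0]^2 = 8^2 = 64
A[1]^2 = 11^2 = 121
A[2]^2 = 2^2 = 4
Sum = 64 + 121 + 4 = 189

189


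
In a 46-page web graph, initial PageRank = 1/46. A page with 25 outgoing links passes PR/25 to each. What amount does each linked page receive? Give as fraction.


Initial PR = 1/46 = 1/46
Outlinks = 25
Contribution per link = PR / outlinks
= 1/46 / 25
= 1/1150

1/1150
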